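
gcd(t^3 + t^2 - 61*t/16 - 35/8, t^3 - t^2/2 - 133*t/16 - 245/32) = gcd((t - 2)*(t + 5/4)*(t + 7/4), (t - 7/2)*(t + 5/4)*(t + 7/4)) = t^2 + 3*t + 35/16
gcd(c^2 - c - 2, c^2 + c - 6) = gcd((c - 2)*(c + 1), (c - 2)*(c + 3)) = c - 2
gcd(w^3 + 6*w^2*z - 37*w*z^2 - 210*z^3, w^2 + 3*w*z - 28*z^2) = w + 7*z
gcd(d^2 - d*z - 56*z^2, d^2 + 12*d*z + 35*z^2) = d + 7*z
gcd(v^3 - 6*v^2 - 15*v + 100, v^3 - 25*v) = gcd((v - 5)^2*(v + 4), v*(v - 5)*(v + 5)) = v - 5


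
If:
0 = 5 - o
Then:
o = 5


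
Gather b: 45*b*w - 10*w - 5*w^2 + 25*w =45*b*w - 5*w^2 + 15*w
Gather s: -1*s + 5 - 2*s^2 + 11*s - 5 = -2*s^2 + 10*s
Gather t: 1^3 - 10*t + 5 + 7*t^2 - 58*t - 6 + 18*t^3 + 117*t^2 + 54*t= 18*t^3 + 124*t^2 - 14*t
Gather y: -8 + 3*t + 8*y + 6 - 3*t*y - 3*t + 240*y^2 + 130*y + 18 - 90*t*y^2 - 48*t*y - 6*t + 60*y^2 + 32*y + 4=-6*t + y^2*(300 - 90*t) + y*(170 - 51*t) + 20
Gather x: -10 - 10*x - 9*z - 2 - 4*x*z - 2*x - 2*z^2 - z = x*(-4*z - 12) - 2*z^2 - 10*z - 12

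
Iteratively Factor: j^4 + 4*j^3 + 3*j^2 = (j)*(j^3 + 4*j^2 + 3*j) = j^2*(j^2 + 4*j + 3) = j^2*(j + 1)*(j + 3)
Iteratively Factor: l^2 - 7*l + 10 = (l - 2)*(l - 5)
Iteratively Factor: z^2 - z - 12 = (z - 4)*(z + 3)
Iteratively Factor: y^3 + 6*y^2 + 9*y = (y + 3)*(y^2 + 3*y) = (y + 3)^2*(y)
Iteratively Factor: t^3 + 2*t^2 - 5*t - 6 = (t + 1)*(t^2 + t - 6) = (t + 1)*(t + 3)*(t - 2)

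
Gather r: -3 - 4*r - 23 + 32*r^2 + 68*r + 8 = 32*r^2 + 64*r - 18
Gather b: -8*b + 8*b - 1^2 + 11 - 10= 0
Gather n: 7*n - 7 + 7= 7*n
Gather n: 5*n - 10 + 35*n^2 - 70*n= 35*n^2 - 65*n - 10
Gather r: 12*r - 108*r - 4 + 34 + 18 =48 - 96*r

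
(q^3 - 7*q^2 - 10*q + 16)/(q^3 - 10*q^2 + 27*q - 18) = (q^2 - 6*q - 16)/(q^2 - 9*q + 18)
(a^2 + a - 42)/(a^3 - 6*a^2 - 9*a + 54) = (a + 7)/(a^2 - 9)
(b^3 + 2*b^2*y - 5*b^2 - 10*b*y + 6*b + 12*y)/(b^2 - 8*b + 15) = (b^2 + 2*b*y - 2*b - 4*y)/(b - 5)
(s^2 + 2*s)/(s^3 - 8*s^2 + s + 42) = s/(s^2 - 10*s + 21)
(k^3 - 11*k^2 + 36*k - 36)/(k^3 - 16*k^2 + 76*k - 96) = (k - 3)/(k - 8)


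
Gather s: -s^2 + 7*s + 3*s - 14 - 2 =-s^2 + 10*s - 16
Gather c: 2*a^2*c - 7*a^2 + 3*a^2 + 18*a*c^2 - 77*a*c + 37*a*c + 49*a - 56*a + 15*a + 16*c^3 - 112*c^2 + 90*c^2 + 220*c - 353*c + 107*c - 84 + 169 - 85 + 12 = -4*a^2 + 8*a + 16*c^3 + c^2*(18*a - 22) + c*(2*a^2 - 40*a - 26) + 12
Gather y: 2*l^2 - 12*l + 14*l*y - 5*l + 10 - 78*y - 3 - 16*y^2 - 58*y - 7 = 2*l^2 - 17*l - 16*y^2 + y*(14*l - 136)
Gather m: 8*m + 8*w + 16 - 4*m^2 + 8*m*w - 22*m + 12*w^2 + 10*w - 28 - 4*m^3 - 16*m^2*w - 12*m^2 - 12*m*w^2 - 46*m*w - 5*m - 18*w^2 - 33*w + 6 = -4*m^3 + m^2*(-16*w - 16) + m*(-12*w^2 - 38*w - 19) - 6*w^2 - 15*w - 6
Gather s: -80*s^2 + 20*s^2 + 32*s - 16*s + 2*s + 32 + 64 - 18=-60*s^2 + 18*s + 78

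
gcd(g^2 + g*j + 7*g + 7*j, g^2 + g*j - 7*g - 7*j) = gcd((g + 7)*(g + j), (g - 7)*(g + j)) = g + j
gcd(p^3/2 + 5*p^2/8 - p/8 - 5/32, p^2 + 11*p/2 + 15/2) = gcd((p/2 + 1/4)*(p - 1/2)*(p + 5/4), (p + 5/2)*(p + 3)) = 1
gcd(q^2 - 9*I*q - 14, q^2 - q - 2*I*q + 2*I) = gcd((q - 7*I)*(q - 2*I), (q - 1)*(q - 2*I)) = q - 2*I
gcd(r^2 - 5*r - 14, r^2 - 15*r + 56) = r - 7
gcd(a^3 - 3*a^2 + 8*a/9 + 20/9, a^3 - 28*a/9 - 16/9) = a^2 - 4*a/3 - 4/3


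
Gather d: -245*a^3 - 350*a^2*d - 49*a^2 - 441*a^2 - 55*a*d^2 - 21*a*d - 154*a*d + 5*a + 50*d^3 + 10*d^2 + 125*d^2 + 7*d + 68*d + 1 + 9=-245*a^3 - 490*a^2 + 5*a + 50*d^3 + d^2*(135 - 55*a) + d*(-350*a^2 - 175*a + 75) + 10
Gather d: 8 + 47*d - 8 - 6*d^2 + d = -6*d^2 + 48*d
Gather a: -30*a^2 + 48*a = -30*a^2 + 48*a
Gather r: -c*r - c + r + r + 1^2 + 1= -c + r*(2 - c) + 2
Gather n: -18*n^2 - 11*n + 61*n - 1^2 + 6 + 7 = -18*n^2 + 50*n + 12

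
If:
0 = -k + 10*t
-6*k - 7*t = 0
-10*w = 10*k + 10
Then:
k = 0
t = 0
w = -1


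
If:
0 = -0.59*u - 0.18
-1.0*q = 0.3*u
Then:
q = 0.09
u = -0.31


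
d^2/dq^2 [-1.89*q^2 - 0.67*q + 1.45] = -3.78000000000000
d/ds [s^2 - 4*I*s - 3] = 2*s - 4*I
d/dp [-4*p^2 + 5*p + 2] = 5 - 8*p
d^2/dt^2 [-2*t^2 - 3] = -4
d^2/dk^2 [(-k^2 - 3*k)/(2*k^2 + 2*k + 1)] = 2*(-8*k^3 + 6*k^2 + 18*k + 5)/(8*k^6 + 24*k^5 + 36*k^4 + 32*k^3 + 18*k^2 + 6*k + 1)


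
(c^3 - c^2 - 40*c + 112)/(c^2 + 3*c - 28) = c - 4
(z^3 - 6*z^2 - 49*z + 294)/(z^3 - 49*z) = (z - 6)/z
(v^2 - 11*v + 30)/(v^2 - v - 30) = (v - 5)/(v + 5)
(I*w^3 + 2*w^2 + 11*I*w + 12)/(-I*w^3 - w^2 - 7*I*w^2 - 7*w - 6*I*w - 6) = (-w^2 + I*w - 12)/(w^2 + 7*w + 6)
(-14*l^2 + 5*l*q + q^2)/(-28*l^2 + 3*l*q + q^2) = (-2*l + q)/(-4*l + q)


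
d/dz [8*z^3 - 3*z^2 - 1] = 6*z*(4*z - 1)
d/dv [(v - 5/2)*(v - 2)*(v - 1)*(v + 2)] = 4*v^3 - 21*v^2/2 - 3*v + 14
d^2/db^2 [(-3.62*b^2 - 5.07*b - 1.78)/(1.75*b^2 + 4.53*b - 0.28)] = (26.3413499999999*b^3 - 43.3502999999999*b^2 - 99.5715*b - 88.227996)/(5.359375*b^6 + 41.619375*b^5 + 105.162225*b^4 + 79.641477*b^3 - 16.825956*b^2 + 1.065456*b - 0.021952)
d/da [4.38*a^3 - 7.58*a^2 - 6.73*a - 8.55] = 13.14*a^2 - 15.16*a - 6.73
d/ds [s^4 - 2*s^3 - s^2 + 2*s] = 4*s^3 - 6*s^2 - 2*s + 2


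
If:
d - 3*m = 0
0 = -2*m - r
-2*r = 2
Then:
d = 3/2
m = 1/2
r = -1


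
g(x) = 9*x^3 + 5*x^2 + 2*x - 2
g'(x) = 27*x^2 + 10*x + 2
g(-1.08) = -9.67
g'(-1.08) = 22.69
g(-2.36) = -97.17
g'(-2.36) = 128.78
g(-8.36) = -4927.77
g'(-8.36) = 1805.42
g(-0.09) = -2.15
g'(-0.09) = 1.32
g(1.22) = 24.22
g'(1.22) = 54.39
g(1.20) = 23.15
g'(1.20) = 52.88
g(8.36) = 5622.66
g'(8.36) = 1972.62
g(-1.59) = -28.72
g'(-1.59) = 54.36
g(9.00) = 6982.00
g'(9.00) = 2279.00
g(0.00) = -2.00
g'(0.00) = 2.00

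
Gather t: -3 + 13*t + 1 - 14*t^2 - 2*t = -14*t^2 + 11*t - 2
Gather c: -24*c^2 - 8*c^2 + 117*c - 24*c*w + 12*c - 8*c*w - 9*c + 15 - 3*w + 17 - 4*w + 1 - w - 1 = -32*c^2 + c*(120 - 32*w) - 8*w + 32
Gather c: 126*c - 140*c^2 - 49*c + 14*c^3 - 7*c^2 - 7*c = 14*c^3 - 147*c^2 + 70*c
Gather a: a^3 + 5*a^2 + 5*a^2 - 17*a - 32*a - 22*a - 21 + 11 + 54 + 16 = a^3 + 10*a^2 - 71*a + 60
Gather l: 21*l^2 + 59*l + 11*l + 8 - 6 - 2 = 21*l^2 + 70*l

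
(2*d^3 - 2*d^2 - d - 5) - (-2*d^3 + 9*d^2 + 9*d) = 4*d^3 - 11*d^2 - 10*d - 5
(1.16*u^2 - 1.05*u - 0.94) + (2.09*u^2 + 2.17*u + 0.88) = 3.25*u^2 + 1.12*u - 0.0599999999999999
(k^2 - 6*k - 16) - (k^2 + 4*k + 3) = -10*k - 19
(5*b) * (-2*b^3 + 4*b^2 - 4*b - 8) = -10*b^4 + 20*b^3 - 20*b^2 - 40*b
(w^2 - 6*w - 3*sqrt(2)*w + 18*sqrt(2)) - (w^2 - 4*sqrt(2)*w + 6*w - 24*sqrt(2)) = -12*w + sqrt(2)*w + 42*sqrt(2)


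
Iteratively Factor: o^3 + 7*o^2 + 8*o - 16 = (o + 4)*(o^2 + 3*o - 4) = (o + 4)^2*(o - 1)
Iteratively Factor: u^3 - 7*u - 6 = (u + 2)*(u^2 - 2*u - 3) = (u + 1)*(u + 2)*(u - 3)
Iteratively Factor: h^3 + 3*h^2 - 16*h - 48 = (h - 4)*(h^2 + 7*h + 12) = (h - 4)*(h + 4)*(h + 3)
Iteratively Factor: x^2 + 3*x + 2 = (x + 2)*(x + 1)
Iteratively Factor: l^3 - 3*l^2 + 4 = (l + 1)*(l^2 - 4*l + 4) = (l - 2)*(l + 1)*(l - 2)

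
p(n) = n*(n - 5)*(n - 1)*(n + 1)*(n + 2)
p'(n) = n*(n - 5)*(n - 1)*(n + 1) + n*(n - 5)*(n - 1)*(n + 2) + n*(n - 5)*(n + 1)*(n + 2) + n*(n - 1)*(n + 1)*(n + 2) + (n - 5)*(n - 1)*(n + 1)*(n + 2)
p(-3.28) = -339.23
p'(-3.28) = 637.46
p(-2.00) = 0.00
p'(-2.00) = 42.00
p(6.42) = 3087.01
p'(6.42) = 4007.03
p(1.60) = -30.55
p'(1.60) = -81.26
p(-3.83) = -845.95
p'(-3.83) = 1253.01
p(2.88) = -217.34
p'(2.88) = -189.10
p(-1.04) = 0.49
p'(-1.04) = -12.59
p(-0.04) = -0.39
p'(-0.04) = 9.71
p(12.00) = 168168.00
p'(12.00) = 78274.00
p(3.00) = -240.00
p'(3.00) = -188.00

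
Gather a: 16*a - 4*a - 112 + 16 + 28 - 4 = 12*a - 72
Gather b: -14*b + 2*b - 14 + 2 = -12*b - 12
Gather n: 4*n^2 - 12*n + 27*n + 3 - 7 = 4*n^2 + 15*n - 4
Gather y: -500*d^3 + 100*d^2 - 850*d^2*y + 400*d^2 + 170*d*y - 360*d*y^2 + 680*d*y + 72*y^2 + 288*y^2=-500*d^3 + 500*d^2 + y^2*(360 - 360*d) + y*(-850*d^2 + 850*d)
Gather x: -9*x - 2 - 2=-9*x - 4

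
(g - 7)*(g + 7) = g^2 - 49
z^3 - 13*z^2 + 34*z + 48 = (z - 8)*(z - 6)*(z + 1)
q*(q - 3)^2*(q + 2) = q^4 - 4*q^3 - 3*q^2 + 18*q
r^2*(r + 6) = r^3 + 6*r^2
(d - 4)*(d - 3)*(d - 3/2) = d^3 - 17*d^2/2 + 45*d/2 - 18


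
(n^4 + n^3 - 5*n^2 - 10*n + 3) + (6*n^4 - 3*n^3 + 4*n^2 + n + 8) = 7*n^4 - 2*n^3 - n^2 - 9*n + 11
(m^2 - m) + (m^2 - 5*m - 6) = 2*m^2 - 6*m - 6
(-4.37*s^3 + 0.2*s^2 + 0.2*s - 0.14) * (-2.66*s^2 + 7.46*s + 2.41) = 11.6242*s^5 - 33.1322*s^4 - 9.5717*s^3 + 2.3464*s^2 - 0.5624*s - 0.3374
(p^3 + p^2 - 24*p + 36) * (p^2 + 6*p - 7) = p^5 + 7*p^4 - 25*p^3 - 115*p^2 + 384*p - 252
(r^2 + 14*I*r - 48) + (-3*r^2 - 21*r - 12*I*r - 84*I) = -2*r^2 - 21*r + 2*I*r - 48 - 84*I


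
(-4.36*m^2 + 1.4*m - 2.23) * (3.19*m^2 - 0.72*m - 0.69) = -13.9084*m^4 + 7.6052*m^3 - 5.1133*m^2 + 0.6396*m + 1.5387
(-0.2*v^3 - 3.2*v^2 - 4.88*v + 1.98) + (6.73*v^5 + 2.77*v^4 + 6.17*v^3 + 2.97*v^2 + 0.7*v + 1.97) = 6.73*v^5 + 2.77*v^4 + 5.97*v^3 - 0.23*v^2 - 4.18*v + 3.95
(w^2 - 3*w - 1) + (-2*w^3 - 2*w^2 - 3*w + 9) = -2*w^3 - w^2 - 6*w + 8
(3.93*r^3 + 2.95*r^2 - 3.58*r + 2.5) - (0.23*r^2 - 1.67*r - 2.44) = 3.93*r^3 + 2.72*r^2 - 1.91*r + 4.94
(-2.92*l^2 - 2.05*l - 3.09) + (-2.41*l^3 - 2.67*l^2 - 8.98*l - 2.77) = -2.41*l^3 - 5.59*l^2 - 11.03*l - 5.86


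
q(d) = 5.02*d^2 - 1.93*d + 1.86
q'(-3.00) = -32.05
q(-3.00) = 52.83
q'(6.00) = 58.31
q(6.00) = 171.00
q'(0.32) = 1.28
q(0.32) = 1.76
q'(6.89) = 67.25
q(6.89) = 226.87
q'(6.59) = 64.23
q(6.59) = 207.15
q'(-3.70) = -39.08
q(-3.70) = 77.72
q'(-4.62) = -48.31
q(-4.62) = 117.93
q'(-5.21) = -54.24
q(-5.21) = 148.18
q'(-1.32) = -15.18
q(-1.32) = 13.15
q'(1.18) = 9.92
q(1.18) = 6.57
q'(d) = 10.04*d - 1.93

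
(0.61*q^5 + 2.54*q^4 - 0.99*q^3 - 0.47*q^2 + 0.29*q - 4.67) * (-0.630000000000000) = -0.3843*q^5 - 1.6002*q^4 + 0.6237*q^3 + 0.2961*q^2 - 0.1827*q + 2.9421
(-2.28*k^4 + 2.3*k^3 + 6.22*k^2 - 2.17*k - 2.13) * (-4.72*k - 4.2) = 10.7616*k^5 - 1.28*k^4 - 39.0184*k^3 - 15.8816*k^2 + 19.1676*k + 8.946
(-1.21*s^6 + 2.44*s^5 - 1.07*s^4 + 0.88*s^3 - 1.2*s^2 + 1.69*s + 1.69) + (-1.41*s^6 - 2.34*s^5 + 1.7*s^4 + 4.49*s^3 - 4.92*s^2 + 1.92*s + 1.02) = -2.62*s^6 + 0.1*s^5 + 0.63*s^4 + 5.37*s^3 - 6.12*s^2 + 3.61*s + 2.71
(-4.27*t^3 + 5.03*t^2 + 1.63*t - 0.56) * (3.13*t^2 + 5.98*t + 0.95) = -13.3651*t^5 - 9.7907*t^4 + 31.1248*t^3 + 12.7731*t^2 - 1.8003*t - 0.532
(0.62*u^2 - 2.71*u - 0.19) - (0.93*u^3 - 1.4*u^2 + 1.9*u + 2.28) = -0.93*u^3 + 2.02*u^2 - 4.61*u - 2.47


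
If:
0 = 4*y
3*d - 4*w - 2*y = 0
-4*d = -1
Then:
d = 1/4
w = 3/16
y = 0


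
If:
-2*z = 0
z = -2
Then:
No Solution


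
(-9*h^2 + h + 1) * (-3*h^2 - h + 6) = 27*h^4 + 6*h^3 - 58*h^2 + 5*h + 6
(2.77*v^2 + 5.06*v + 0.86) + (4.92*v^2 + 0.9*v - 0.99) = 7.69*v^2 + 5.96*v - 0.13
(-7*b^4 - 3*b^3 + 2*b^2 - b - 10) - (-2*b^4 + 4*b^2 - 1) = -5*b^4 - 3*b^3 - 2*b^2 - b - 9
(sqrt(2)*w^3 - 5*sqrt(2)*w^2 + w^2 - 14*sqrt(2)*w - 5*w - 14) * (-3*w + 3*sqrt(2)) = -3*sqrt(2)*w^4 + 3*w^3 + 15*sqrt(2)*w^3 - 15*w^2 + 45*sqrt(2)*w^2 - 42*w - 15*sqrt(2)*w - 42*sqrt(2)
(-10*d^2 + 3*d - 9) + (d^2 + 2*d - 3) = -9*d^2 + 5*d - 12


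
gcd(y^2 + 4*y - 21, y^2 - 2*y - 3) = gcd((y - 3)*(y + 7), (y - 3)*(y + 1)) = y - 3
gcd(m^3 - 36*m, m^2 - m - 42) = m + 6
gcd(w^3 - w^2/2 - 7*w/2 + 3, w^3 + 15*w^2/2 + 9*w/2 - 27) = w - 3/2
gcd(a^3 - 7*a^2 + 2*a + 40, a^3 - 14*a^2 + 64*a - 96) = a - 4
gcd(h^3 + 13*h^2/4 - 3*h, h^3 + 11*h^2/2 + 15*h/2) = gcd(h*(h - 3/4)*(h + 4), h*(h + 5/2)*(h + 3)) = h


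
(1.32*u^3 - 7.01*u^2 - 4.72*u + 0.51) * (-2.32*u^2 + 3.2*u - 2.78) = -3.0624*u^5 + 20.4872*u^4 - 15.1512*u^3 + 3.2006*u^2 + 14.7536*u - 1.4178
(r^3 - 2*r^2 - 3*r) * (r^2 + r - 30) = r^5 - r^4 - 35*r^3 + 57*r^2 + 90*r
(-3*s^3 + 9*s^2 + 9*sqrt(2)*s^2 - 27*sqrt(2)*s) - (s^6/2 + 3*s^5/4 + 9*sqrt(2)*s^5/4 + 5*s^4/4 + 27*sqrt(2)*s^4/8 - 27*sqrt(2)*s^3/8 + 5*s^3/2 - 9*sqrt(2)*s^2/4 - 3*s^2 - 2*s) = -s^6/2 - 9*sqrt(2)*s^5/4 - 3*s^5/4 - 27*sqrt(2)*s^4/8 - 5*s^4/4 - 11*s^3/2 + 27*sqrt(2)*s^3/8 + 12*s^2 + 45*sqrt(2)*s^2/4 - 27*sqrt(2)*s + 2*s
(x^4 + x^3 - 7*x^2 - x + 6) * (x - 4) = x^5 - 3*x^4 - 11*x^3 + 27*x^2 + 10*x - 24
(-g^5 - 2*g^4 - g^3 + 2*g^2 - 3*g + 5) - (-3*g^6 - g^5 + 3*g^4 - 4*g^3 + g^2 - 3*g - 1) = 3*g^6 - 5*g^4 + 3*g^3 + g^2 + 6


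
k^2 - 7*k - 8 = (k - 8)*(k + 1)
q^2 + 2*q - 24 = (q - 4)*(q + 6)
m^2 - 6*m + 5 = (m - 5)*(m - 1)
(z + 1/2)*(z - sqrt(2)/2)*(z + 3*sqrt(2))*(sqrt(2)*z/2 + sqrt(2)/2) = sqrt(2)*z^4/2 + 3*sqrt(2)*z^3/4 + 5*z^3/2 - 5*sqrt(2)*z^2/4 + 15*z^2/4 - 9*sqrt(2)*z/4 + 5*z/4 - 3*sqrt(2)/4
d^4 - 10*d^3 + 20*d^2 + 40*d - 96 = (d - 6)*(d - 4)*(d - 2)*(d + 2)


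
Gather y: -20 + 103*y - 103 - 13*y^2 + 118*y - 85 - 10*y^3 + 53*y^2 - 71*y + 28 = -10*y^3 + 40*y^2 + 150*y - 180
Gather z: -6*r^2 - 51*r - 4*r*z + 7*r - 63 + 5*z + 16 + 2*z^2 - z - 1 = -6*r^2 - 44*r + 2*z^2 + z*(4 - 4*r) - 48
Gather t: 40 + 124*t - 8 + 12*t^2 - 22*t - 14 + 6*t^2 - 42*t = 18*t^2 + 60*t + 18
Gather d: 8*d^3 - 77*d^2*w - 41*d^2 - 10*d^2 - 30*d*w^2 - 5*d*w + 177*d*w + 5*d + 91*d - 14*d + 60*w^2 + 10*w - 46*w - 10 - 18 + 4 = 8*d^3 + d^2*(-77*w - 51) + d*(-30*w^2 + 172*w + 82) + 60*w^2 - 36*w - 24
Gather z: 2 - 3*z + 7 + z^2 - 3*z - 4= z^2 - 6*z + 5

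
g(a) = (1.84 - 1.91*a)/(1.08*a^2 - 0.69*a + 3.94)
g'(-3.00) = 0.10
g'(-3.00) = 0.10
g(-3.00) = 0.48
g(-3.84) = 0.41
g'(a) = (0.69 - 2.16*a)*(1.84 - 1.91*a)/(1.08*a^2 - 0.69*a + 3.94)^2 - 1.91/(1.08*a^2 - 0.69*a + 3.94) = (2.0628*a^2 - 3.9744*a - 6.2558)/(1.1664*a^4 - 1.4904*a^3 + 8.9865*a^2 - 5.4372*a + 15.5236)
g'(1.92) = -0.14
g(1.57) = -0.21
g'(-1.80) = 0.10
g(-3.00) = 0.48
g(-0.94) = 0.66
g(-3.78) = 0.41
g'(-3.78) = 0.08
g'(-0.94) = -0.02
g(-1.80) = 0.61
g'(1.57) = -0.24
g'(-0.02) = -0.39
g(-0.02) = 0.47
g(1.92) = -0.28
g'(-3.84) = 0.08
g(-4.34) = 0.37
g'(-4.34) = 0.07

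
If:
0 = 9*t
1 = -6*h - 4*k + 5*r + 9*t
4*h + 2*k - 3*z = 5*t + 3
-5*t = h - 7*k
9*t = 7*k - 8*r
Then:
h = -56/333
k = -8/333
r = -7/333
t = 0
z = -413/333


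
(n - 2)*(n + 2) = n^2 - 4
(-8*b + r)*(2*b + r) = -16*b^2 - 6*b*r + r^2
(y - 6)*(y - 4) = y^2 - 10*y + 24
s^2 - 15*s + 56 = (s - 8)*(s - 7)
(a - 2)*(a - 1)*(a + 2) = a^3 - a^2 - 4*a + 4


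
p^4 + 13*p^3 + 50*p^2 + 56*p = p*(p + 2)*(p + 4)*(p + 7)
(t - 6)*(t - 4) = t^2 - 10*t + 24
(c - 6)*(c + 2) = c^2 - 4*c - 12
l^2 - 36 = (l - 6)*(l + 6)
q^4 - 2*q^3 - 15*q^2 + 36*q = q*(q - 3)^2*(q + 4)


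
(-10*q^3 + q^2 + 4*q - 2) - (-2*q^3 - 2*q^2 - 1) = -8*q^3 + 3*q^2 + 4*q - 1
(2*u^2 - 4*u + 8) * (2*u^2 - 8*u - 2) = 4*u^4 - 24*u^3 + 44*u^2 - 56*u - 16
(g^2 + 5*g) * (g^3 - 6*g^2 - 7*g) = g^5 - g^4 - 37*g^3 - 35*g^2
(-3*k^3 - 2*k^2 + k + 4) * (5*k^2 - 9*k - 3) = -15*k^5 + 17*k^4 + 32*k^3 + 17*k^2 - 39*k - 12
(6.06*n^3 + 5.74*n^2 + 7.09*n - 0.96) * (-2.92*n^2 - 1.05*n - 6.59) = -17.6952*n^5 - 23.1238*n^4 - 66.6652*n^3 - 42.4679*n^2 - 45.7151*n + 6.3264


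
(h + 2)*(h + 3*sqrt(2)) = h^2 + 2*h + 3*sqrt(2)*h + 6*sqrt(2)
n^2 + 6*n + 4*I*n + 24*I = (n + 6)*(n + 4*I)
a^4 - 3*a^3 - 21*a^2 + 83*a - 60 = (a - 4)*(a - 3)*(a - 1)*(a + 5)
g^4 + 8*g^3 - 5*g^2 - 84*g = g*(g - 3)*(g + 4)*(g + 7)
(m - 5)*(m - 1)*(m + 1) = m^3 - 5*m^2 - m + 5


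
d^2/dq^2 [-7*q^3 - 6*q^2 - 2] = -42*q - 12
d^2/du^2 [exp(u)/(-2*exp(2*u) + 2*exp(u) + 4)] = (2*(2*exp(u) - 1)^2*exp(2*u) + (8*exp(u) - 3)*(-exp(2*u) + exp(u) + 2)*exp(u) + (-exp(2*u) + exp(u) + 2)^2)*exp(u)/(2*(-exp(2*u) + exp(u) + 2)^3)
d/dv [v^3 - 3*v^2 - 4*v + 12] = 3*v^2 - 6*v - 4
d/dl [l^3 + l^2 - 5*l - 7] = 3*l^2 + 2*l - 5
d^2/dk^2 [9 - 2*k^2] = -4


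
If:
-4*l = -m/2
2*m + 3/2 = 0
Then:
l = -3/32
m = -3/4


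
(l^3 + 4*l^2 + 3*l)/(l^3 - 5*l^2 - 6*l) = (l + 3)/(l - 6)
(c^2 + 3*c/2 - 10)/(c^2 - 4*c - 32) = (c - 5/2)/(c - 8)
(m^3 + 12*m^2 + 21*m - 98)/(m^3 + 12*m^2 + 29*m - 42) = (m^2 + 5*m - 14)/(m^2 + 5*m - 6)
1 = 1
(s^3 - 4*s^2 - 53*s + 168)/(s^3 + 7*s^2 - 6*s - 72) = (s^2 - s - 56)/(s^2 + 10*s + 24)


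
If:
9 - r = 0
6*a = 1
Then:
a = 1/6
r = 9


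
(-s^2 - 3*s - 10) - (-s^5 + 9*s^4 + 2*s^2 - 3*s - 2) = s^5 - 9*s^4 - 3*s^2 - 8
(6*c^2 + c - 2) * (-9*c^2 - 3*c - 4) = -54*c^4 - 27*c^3 - 9*c^2 + 2*c + 8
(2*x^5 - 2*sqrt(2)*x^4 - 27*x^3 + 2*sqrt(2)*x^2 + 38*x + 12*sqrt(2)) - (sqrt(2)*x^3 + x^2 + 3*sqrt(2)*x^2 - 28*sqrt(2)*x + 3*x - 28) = 2*x^5 - 2*sqrt(2)*x^4 - 27*x^3 - sqrt(2)*x^3 - sqrt(2)*x^2 - x^2 + 35*x + 28*sqrt(2)*x + 12*sqrt(2) + 28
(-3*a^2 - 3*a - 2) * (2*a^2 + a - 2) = -6*a^4 - 9*a^3 - a^2 + 4*a + 4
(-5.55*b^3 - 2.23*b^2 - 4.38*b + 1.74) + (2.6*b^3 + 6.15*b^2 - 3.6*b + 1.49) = -2.95*b^3 + 3.92*b^2 - 7.98*b + 3.23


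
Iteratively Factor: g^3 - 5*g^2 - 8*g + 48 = (g - 4)*(g^2 - g - 12) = (g - 4)*(g + 3)*(g - 4)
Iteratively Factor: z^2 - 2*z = (z - 2)*(z)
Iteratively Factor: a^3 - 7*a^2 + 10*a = (a - 2)*(a^2 - 5*a) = (a - 5)*(a - 2)*(a)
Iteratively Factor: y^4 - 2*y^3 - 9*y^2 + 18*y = (y)*(y^3 - 2*y^2 - 9*y + 18) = y*(y - 3)*(y^2 + y - 6) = y*(y - 3)*(y - 2)*(y + 3)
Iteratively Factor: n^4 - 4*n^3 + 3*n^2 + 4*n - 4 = (n - 1)*(n^3 - 3*n^2 + 4) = (n - 1)*(n + 1)*(n^2 - 4*n + 4) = (n - 2)*(n - 1)*(n + 1)*(n - 2)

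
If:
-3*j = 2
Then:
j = -2/3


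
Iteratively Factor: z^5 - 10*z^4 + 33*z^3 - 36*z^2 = (z - 3)*(z^4 - 7*z^3 + 12*z^2) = (z - 4)*(z - 3)*(z^3 - 3*z^2) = z*(z - 4)*(z - 3)*(z^2 - 3*z) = z^2*(z - 4)*(z - 3)*(z - 3)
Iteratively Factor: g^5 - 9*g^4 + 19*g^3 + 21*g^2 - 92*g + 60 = (g + 2)*(g^4 - 11*g^3 + 41*g^2 - 61*g + 30) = (g - 2)*(g + 2)*(g^3 - 9*g^2 + 23*g - 15) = (g - 5)*(g - 2)*(g + 2)*(g^2 - 4*g + 3) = (g - 5)*(g - 3)*(g - 2)*(g + 2)*(g - 1)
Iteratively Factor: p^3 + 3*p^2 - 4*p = (p)*(p^2 + 3*p - 4) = p*(p - 1)*(p + 4)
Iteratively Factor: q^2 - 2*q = (q - 2)*(q)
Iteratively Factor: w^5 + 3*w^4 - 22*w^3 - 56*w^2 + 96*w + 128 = (w - 2)*(w^4 + 5*w^3 - 12*w^2 - 80*w - 64) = (w - 2)*(w + 1)*(w^3 + 4*w^2 - 16*w - 64) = (w - 2)*(w + 1)*(w + 4)*(w^2 - 16) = (w - 2)*(w + 1)*(w + 4)^2*(w - 4)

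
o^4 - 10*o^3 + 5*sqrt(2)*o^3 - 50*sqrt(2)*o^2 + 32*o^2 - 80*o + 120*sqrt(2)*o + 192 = (o - 6)*(o - 4)*(o + sqrt(2))*(o + 4*sqrt(2))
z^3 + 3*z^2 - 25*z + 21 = (z - 3)*(z - 1)*(z + 7)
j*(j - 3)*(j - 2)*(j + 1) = j^4 - 4*j^3 + j^2 + 6*j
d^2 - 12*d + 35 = (d - 7)*(d - 5)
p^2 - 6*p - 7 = (p - 7)*(p + 1)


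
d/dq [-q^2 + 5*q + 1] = 5 - 2*q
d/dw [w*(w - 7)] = 2*w - 7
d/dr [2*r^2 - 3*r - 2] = 4*r - 3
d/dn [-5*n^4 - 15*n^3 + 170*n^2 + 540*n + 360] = -20*n^3 - 45*n^2 + 340*n + 540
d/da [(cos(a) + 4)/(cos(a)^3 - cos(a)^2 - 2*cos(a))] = (-13*cos(a) + 11*cos(2*a) + cos(3*a) - 5)*sin(a)/(2*(sin(a)^2 + cos(a) + 1)^2*cos(a)^2)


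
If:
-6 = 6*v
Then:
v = -1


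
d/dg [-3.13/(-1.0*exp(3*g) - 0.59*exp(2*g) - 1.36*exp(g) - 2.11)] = (-9.39*exp(2*g) - 3.6934*exp(g) - 4.2568)*exp(g)/(1.0*exp(3*g) + 0.59*exp(2*g) + 1.36*exp(g) + 2.11)^2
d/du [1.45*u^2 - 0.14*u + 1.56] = 2.9*u - 0.14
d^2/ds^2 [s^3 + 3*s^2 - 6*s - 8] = 6*s + 6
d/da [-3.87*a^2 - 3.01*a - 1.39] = -7.74*a - 3.01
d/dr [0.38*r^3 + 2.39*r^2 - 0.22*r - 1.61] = 1.14*r^2 + 4.78*r - 0.22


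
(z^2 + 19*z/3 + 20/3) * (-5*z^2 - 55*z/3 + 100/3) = -5*z^4 - 50*z^3 - 1045*z^2/9 + 800*z/9 + 2000/9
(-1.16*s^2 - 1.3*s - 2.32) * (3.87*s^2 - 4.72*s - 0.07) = -4.4892*s^4 + 0.444199999999999*s^3 - 2.7612*s^2 + 11.0414*s + 0.1624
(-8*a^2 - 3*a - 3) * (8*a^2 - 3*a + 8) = -64*a^4 - 79*a^2 - 15*a - 24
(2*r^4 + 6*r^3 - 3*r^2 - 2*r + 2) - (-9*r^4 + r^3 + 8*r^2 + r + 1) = 11*r^4 + 5*r^3 - 11*r^2 - 3*r + 1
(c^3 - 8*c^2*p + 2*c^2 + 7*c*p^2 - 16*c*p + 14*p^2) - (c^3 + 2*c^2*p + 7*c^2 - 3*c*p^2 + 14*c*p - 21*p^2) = -10*c^2*p - 5*c^2 + 10*c*p^2 - 30*c*p + 35*p^2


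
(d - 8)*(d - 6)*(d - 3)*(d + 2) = d^4 - 15*d^3 + 56*d^2 + 36*d - 288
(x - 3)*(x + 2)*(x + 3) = x^3 + 2*x^2 - 9*x - 18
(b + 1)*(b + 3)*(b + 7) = b^3 + 11*b^2 + 31*b + 21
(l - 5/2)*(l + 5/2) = l^2 - 25/4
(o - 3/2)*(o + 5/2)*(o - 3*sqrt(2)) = o^3 - 3*sqrt(2)*o^2 + o^2 - 3*sqrt(2)*o - 15*o/4 + 45*sqrt(2)/4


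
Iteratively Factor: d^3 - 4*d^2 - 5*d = (d - 5)*(d^2 + d) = (d - 5)*(d + 1)*(d)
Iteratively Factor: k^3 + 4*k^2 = (k)*(k^2 + 4*k) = k^2*(k + 4)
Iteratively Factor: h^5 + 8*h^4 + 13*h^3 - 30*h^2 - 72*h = (h + 3)*(h^4 + 5*h^3 - 2*h^2 - 24*h) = (h + 3)*(h + 4)*(h^3 + h^2 - 6*h) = (h - 2)*(h + 3)*(h + 4)*(h^2 + 3*h) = (h - 2)*(h + 3)^2*(h + 4)*(h)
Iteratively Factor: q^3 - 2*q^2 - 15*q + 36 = (q - 3)*(q^2 + q - 12) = (q - 3)^2*(q + 4)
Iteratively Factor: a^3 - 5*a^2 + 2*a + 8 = (a + 1)*(a^2 - 6*a + 8) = (a - 4)*(a + 1)*(a - 2)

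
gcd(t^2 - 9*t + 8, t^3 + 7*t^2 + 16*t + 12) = 1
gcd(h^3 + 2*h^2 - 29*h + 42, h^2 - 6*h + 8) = h - 2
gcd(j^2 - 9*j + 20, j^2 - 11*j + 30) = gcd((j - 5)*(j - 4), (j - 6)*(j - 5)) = j - 5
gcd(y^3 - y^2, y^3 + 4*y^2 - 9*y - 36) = 1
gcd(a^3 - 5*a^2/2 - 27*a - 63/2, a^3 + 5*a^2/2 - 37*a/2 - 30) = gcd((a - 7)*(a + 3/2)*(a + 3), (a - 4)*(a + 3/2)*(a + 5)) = a + 3/2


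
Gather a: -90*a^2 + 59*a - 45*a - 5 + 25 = -90*a^2 + 14*a + 20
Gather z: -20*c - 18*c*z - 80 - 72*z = -20*c + z*(-18*c - 72) - 80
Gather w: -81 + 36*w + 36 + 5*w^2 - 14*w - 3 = 5*w^2 + 22*w - 48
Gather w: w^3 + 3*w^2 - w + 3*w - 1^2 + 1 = w^3 + 3*w^2 + 2*w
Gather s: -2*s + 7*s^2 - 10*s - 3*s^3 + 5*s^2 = -3*s^3 + 12*s^2 - 12*s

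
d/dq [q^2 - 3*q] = 2*q - 3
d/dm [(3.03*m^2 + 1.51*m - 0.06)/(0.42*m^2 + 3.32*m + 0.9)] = (9.4254*m^2 + 5.5044*m + 1.5582)/(0.1764*m^4 + 2.7888*m^3 + 11.7784*m^2 + 5.976*m + 0.81)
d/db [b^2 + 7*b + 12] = 2*b + 7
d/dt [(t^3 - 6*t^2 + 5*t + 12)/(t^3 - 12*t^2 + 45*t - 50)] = 2*(-3*t^3 + 25*t^2 - 73*t + 79)/(t^5 - 19*t^4 + 139*t^3 - 485*t^2 + 800*t - 500)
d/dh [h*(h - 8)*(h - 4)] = 3*h^2 - 24*h + 32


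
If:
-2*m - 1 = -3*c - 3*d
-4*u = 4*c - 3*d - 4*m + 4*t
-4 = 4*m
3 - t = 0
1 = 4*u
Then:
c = -18/7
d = 47/21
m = -1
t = 3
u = 1/4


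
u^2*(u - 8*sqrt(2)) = u^3 - 8*sqrt(2)*u^2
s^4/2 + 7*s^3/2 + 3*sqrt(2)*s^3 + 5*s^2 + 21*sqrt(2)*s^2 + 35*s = s*(s/2 + sqrt(2)/2)*(s + 7)*(s + 5*sqrt(2))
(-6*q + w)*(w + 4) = -6*q*w - 24*q + w^2 + 4*w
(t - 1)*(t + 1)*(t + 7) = t^3 + 7*t^2 - t - 7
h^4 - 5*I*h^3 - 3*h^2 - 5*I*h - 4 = (h - 4*I)*(h - I)^2*(h + I)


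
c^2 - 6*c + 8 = (c - 4)*(c - 2)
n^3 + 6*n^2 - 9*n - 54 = (n - 3)*(n + 3)*(n + 6)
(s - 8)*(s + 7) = s^2 - s - 56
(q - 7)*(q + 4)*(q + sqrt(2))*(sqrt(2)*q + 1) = sqrt(2)*q^4 - 3*sqrt(2)*q^3 + 3*q^3 - 27*sqrt(2)*q^2 - 9*q^2 - 84*q - 3*sqrt(2)*q - 28*sqrt(2)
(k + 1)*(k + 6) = k^2 + 7*k + 6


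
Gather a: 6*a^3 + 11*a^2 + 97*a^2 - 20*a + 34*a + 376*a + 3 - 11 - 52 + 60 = 6*a^3 + 108*a^2 + 390*a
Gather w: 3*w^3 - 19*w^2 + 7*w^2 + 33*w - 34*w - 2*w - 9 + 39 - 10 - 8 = 3*w^3 - 12*w^2 - 3*w + 12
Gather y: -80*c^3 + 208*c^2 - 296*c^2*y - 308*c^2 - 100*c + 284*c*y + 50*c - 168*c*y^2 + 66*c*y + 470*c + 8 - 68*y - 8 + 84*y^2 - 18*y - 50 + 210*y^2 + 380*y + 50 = -80*c^3 - 100*c^2 + 420*c + y^2*(294 - 168*c) + y*(-296*c^2 + 350*c + 294)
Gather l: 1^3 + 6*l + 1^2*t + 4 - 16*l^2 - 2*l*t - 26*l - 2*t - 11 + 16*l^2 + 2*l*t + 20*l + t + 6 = 0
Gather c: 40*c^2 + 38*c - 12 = 40*c^2 + 38*c - 12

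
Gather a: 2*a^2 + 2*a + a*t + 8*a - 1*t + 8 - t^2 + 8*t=2*a^2 + a*(t + 10) - t^2 + 7*t + 8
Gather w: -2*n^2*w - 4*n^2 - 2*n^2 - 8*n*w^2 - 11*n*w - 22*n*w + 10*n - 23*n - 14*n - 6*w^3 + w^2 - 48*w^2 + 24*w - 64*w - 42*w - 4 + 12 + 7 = -6*n^2 - 27*n - 6*w^3 + w^2*(-8*n - 47) + w*(-2*n^2 - 33*n - 82) + 15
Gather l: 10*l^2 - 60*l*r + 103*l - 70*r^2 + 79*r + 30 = 10*l^2 + l*(103 - 60*r) - 70*r^2 + 79*r + 30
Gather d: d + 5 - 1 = d + 4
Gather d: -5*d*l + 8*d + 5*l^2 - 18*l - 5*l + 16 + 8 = d*(8 - 5*l) + 5*l^2 - 23*l + 24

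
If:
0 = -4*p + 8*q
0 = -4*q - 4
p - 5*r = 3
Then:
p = -2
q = -1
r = -1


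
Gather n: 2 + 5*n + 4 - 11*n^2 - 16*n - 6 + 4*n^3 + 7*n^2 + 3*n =4*n^3 - 4*n^2 - 8*n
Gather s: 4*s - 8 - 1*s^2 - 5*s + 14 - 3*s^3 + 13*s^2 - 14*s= -3*s^3 + 12*s^2 - 15*s + 6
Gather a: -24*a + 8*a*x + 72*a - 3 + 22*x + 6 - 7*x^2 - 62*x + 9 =a*(8*x + 48) - 7*x^2 - 40*x + 12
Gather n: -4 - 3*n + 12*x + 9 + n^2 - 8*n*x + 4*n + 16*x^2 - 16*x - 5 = n^2 + n*(1 - 8*x) + 16*x^2 - 4*x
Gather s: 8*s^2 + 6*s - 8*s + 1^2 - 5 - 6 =8*s^2 - 2*s - 10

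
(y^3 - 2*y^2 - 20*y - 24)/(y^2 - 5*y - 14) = (y^2 - 4*y - 12)/(y - 7)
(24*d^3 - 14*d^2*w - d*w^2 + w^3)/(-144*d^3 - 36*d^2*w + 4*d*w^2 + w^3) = (6*d^2 - 5*d*w + w^2)/(-36*d^2 + w^2)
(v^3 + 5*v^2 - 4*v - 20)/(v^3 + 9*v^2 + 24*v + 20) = (v - 2)/(v + 2)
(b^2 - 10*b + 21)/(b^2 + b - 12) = (b - 7)/(b + 4)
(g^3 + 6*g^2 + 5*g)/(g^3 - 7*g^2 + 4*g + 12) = g*(g + 5)/(g^2 - 8*g + 12)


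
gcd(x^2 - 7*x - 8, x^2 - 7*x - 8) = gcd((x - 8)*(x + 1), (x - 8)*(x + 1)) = x^2 - 7*x - 8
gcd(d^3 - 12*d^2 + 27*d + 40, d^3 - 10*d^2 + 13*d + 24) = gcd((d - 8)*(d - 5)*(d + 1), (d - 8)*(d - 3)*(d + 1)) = d^2 - 7*d - 8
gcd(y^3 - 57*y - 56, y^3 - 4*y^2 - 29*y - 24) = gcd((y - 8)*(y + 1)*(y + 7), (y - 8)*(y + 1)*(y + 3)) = y^2 - 7*y - 8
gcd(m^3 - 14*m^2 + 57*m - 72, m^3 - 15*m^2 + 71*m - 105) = m - 3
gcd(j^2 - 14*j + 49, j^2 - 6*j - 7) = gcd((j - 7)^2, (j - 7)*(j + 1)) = j - 7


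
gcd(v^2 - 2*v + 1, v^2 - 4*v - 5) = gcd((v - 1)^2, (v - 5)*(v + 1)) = 1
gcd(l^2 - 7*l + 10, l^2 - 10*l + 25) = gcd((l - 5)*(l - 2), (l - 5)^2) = l - 5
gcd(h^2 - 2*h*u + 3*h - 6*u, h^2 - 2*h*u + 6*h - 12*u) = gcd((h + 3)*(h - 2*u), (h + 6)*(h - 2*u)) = -h + 2*u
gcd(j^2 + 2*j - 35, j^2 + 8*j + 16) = 1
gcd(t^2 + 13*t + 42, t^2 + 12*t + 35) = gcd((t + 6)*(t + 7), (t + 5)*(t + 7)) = t + 7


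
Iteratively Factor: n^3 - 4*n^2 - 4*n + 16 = (n - 2)*(n^2 - 2*n - 8) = (n - 2)*(n + 2)*(n - 4)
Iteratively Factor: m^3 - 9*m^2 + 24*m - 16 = (m - 4)*(m^2 - 5*m + 4) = (m - 4)*(m - 1)*(m - 4)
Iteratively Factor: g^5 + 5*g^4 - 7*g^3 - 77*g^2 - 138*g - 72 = (g + 3)*(g^4 + 2*g^3 - 13*g^2 - 38*g - 24) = (g - 4)*(g + 3)*(g^3 + 6*g^2 + 11*g + 6) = (g - 4)*(g + 1)*(g + 3)*(g^2 + 5*g + 6) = (g - 4)*(g + 1)*(g + 3)^2*(g + 2)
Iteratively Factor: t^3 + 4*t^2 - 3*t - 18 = (t + 3)*(t^2 + t - 6) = (t - 2)*(t + 3)*(t + 3)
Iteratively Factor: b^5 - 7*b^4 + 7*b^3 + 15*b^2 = (b)*(b^4 - 7*b^3 + 7*b^2 + 15*b) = b*(b - 3)*(b^3 - 4*b^2 - 5*b) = b*(b - 5)*(b - 3)*(b^2 + b) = b*(b - 5)*(b - 3)*(b + 1)*(b)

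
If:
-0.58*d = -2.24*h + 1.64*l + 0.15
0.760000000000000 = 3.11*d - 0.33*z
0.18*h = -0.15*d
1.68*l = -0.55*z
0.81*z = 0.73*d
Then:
No Solution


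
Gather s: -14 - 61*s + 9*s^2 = 9*s^2 - 61*s - 14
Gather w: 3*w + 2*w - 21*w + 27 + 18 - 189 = -16*w - 144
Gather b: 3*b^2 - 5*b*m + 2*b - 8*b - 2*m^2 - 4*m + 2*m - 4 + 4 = 3*b^2 + b*(-5*m - 6) - 2*m^2 - 2*m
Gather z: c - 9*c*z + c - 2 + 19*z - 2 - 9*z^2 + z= 2*c - 9*z^2 + z*(20 - 9*c) - 4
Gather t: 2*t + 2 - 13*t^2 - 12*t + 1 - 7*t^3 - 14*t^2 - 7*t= -7*t^3 - 27*t^2 - 17*t + 3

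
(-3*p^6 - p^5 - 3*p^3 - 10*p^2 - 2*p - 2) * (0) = 0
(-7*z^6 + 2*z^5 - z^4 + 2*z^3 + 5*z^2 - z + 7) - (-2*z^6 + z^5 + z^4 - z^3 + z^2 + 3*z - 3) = -5*z^6 + z^5 - 2*z^4 + 3*z^3 + 4*z^2 - 4*z + 10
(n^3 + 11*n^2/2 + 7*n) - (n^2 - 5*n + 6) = n^3 + 9*n^2/2 + 12*n - 6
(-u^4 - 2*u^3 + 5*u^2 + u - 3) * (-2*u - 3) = 2*u^5 + 7*u^4 - 4*u^3 - 17*u^2 + 3*u + 9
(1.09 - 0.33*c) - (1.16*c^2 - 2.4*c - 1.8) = -1.16*c^2 + 2.07*c + 2.89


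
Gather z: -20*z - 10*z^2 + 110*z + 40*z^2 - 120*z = 30*z^2 - 30*z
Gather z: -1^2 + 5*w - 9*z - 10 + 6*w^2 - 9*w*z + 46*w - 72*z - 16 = 6*w^2 + 51*w + z*(-9*w - 81) - 27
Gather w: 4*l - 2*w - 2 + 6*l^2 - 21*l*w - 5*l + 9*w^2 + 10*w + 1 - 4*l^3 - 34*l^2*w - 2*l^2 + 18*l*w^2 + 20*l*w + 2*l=-4*l^3 + 4*l^2 + l + w^2*(18*l + 9) + w*(-34*l^2 - l + 8) - 1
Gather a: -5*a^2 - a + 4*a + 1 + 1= -5*a^2 + 3*a + 2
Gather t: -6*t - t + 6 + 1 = 7 - 7*t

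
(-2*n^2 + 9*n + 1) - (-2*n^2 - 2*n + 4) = 11*n - 3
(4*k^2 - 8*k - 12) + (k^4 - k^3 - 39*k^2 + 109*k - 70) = k^4 - k^3 - 35*k^2 + 101*k - 82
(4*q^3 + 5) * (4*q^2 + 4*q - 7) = 16*q^5 + 16*q^4 - 28*q^3 + 20*q^2 + 20*q - 35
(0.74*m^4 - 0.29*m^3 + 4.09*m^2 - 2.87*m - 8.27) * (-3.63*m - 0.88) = -2.6862*m^5 + 0.4015*m^4 - 14.5915*m^3 + 6.8189*m^2 + 32.5457*m + 7.2776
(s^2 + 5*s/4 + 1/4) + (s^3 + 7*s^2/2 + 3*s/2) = s^3 + 9*s^2/2 + 11*s/4 + 1/4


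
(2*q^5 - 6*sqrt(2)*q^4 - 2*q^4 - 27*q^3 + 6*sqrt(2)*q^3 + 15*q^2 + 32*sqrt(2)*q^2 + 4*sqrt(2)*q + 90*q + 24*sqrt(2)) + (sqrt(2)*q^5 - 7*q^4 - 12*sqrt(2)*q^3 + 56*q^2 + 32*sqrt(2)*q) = sqrt(2)*q^5 + 2*q^5 - 9*q^4 - 6*sqrt(2)*q^4 - 27*q^3 - 6*sqrt(2)*q^3 + 32*sqrt(2)*q^2 + 71*q^2 + 36*sqrt(2)*q + 90*q + 24*sqrt(2)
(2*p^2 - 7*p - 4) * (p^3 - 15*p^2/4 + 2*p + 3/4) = 2*p^5 - 29*p^4/2 + 105*p^3/4 + 5*p^2/2 - 53*p/4 - 3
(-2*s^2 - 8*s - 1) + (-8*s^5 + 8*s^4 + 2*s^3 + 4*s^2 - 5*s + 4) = -8*s^5 + 8*s^4 + 2*s^3 + 2*s^2 - 13*s + 3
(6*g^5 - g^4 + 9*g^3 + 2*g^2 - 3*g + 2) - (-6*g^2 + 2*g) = 6*g^5 - g^4 + 9*g^3 + 8*g^2 - 5*g + 2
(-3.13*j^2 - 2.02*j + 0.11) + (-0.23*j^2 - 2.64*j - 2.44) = -3.36*j^2 - 4.66*j - 2.33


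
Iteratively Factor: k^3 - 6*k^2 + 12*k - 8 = (k - 2)*(k^2 - 4*k + 4) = (k - 2)^2*(k - 2)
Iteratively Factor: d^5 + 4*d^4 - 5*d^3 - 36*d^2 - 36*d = (d + 2)*(d^4 + 2*d^3 - 9*d^2 - 18*d) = (d + 2)^2*(d^3 - 9*d) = d*(d + 2)^2*(d^2 - 9) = d*(d - 3)*(d + 2)^2*(d + 3)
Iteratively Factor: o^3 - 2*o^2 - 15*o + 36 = (o - 3)*(o^2 + o - 12) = (o - 3)*(o + 4)*(o - 3)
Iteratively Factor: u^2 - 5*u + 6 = (u - 2)*(u - 3)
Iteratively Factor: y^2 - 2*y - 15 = (y - 5)*(y + 3)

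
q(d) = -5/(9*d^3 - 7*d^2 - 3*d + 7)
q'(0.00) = -0.31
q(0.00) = -0.71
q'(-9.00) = 0.00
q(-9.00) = 0.00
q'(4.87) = 0.00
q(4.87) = -0.01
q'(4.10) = 0.01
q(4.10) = -0.01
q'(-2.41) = 0.04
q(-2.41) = 0.03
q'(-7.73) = 0.00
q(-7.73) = 0.00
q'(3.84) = 0.01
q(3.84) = -0.01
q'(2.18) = 0.13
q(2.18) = -0.08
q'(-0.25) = 0.21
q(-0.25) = -0.70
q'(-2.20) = 0.06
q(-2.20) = 0.04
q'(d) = -5*(-27*d^2 + 14*d + 3)/(9*d^3 - 7*d^2 - 3*d + 7)^2 = 5*(27*d^2 - 14*d - 3)/(9*d^3 - 7*d^2 - 3*d + 7)^2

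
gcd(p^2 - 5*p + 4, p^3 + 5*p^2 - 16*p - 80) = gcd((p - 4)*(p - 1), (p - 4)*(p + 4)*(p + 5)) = p - 4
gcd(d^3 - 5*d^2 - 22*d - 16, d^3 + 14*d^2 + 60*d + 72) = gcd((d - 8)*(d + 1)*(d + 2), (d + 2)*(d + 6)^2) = d + 2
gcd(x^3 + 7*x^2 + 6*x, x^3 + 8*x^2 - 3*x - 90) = x + 6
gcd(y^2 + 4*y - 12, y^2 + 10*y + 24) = y + 6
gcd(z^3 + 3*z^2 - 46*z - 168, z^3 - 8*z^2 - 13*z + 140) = z^2 - 3*z - 28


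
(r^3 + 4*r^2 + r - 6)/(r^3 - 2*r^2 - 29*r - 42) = (r - 1)/(r - 7)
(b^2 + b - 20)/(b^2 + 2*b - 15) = (b - 4)/(b - 3)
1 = 1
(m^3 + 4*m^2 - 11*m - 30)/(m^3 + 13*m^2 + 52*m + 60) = (m - 3)/(m + 6)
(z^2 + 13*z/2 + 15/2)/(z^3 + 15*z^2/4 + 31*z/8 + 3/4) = 4*(z + 5)/(4*z^2 + 9*z + 2)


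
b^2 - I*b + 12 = (b - 4*I)*(b + 3*I)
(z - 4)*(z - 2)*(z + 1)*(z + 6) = z^4 + z^3 - 28*z^2 + 20*z + 48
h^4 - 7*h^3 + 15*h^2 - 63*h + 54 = (h - 6)*(h - 1)*(h - 3*I)*(h + 3*I)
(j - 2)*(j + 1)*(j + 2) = j^3 + j^2 - 4*j - 4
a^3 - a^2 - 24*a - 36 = (a - 6)*(a + 2)*(a + 3)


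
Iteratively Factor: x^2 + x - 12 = (x - 3)*(x + 4)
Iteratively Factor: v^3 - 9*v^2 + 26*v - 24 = (v - 3)*(v^2 - 6*v + 8) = (v - 3)*(v - 2)*(v - 4)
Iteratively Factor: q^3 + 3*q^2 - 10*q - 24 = (q + 4)*(q^2 - q - 6) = (q - 3)*(q + 4)*(q + 2)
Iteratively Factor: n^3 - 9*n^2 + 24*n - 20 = (n - 2)*(n^2 - 7*n + 10) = (n - 2)^2*(n - 5)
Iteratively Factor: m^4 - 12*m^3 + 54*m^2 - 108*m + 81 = (m - 3)*(m^3 - 9*m^2 + 27*m - 27) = (m - 3)^2*(m^2 - 6*m + 9) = (m - 3)^3*(m - 3)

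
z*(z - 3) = z^2 - 3*z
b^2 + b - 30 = (b - 5)*(b + 6)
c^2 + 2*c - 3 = (c - 1)*(c + 3)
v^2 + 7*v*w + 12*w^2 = (v + 3*w)*(v + 4*w)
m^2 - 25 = (m - 5)*(m + 5)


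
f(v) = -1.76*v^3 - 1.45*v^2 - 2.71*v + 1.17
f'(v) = -5.28*v^2 - 2.9*v - 2.71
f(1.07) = -5.55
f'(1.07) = -11.86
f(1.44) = -10.99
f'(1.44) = -17.83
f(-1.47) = 7.61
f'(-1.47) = -9.86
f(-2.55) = 27.84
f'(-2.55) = -29.65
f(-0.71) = 2.99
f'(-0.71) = -3.31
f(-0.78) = 3.24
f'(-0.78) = -3.66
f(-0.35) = 2.02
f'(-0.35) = -2.34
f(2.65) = -48.95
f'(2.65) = -47.47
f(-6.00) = 345.39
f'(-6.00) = -175.39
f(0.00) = 1.17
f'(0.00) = -2.71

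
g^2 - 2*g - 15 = (g - 5)*(g + 3)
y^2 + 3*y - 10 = (y - 2)*(y + 5)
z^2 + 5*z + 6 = (z + 2)*(z + 3)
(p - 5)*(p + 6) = p^2 + p - 30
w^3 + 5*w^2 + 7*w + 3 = (w + 1)^2*(w + 3)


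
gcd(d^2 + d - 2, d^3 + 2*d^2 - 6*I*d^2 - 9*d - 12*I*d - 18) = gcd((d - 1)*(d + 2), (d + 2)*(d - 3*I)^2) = d + 2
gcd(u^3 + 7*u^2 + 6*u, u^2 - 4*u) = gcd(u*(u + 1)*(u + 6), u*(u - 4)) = u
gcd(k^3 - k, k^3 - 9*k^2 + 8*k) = k^2 - k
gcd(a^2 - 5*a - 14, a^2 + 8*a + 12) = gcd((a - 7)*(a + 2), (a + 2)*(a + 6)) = a + 2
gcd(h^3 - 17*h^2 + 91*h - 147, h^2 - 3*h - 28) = h - 7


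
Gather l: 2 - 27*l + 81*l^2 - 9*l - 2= 81*l^2 - 36*l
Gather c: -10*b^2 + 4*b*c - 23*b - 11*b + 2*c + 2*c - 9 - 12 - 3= -10*b^2 - 34*b + c*(4*b + 4) - 24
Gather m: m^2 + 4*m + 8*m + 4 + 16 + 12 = m^2 + 12*m + 32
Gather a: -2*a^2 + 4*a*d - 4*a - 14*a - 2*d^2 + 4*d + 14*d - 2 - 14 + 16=-2*a^2 + a*(4*d - 18) - 2*d^2 + 18*d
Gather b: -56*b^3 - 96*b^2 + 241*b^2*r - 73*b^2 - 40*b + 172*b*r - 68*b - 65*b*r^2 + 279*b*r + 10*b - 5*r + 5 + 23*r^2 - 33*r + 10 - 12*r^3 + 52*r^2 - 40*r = -56*b^3 + b^2*(241*r - 169) + b*(-65*r^2 + 451*r - 98) - 12*r^3 + 75*r^2 - 78*r + 15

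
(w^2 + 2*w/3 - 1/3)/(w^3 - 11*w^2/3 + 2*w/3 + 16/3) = (3*w - 1)/(3*w^2 - 14*w + 16)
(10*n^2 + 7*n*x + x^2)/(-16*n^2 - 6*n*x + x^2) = (5*n + x)/(-8*n + x)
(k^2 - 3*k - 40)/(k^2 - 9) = (k^2 - 3*k - 40)/(k^2 - 9)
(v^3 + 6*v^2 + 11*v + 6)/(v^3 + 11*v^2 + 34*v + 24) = (v^2 + 5*v + 6)/(v^2 + 10*v + 24)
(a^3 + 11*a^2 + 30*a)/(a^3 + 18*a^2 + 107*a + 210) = a/(a + 7)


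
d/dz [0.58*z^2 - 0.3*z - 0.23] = 1.16*z - 0.3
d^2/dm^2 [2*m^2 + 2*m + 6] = 4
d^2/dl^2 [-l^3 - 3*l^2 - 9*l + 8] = -6*l - 6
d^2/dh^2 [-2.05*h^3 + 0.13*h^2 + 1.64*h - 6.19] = 0.26 - 12.3*h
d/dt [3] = 0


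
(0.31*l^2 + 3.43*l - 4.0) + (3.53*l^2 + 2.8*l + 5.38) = 3.84*l^2 + 6.23*l + 1.38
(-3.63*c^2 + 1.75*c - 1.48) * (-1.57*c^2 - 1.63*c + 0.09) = 5.6991*c^4 + 3.1694*c^3 - 0.8556*c^2 + 2.5699*c - 0.1332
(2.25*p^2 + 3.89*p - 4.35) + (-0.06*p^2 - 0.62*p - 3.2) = 2.19*p^2 + 3.27*p - 7.55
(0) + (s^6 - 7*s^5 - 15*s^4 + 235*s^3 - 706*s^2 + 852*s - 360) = s^6 - 7*s^5 - 15*s^4 + 235*s^3 - 706*s^2 + 852*s - 360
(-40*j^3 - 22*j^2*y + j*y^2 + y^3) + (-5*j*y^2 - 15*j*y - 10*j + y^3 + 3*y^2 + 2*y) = -40*j^3 - 22*j^2*y - 4*j*y^2 - 15*j*y - 10*j + 2*y^3 + 3*y^2 + 2*y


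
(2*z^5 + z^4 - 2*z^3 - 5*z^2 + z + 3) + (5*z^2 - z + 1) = 2*z^5 + z^4 - 2*z^3 + 4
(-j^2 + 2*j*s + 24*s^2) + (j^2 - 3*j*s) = -j*s + 24*s^2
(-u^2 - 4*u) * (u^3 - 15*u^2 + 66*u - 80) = -u^5 + 11*u^4 - 6*u^3 - 184*u^2 + 320*u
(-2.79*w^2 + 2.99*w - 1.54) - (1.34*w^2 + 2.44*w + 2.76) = -4.13*w^2 + 0.55*w - 4.3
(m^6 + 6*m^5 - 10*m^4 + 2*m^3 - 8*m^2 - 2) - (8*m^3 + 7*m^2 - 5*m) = m^6 + 6*m^5 - 10*m^4 - 6*m^3 - 15*m^2 + 5*m - 2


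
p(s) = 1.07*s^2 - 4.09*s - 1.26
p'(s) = 2.14*s - 4.09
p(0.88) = -4.03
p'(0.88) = -2.21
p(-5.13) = 47.88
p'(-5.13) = -15.07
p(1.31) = -4.78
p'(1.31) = -1.29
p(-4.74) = 42.17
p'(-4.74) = -14.23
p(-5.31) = 50.63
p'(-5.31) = -15.45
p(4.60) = 2.57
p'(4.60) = 5.75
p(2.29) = -5.01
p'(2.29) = 0.81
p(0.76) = -3.75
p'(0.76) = -2.46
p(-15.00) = 300.84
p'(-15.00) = -36.19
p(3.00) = -3.90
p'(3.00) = 2.33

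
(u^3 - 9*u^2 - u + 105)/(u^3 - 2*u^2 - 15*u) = (u - 7)/u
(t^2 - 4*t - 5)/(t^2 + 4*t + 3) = (t - 5)/(t + 3)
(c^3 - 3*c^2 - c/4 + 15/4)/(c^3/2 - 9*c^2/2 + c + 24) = (4*c^3 - 12*c^2 - c + 15)/(2*(c^3 - 9*c^2 + 2*c + 48))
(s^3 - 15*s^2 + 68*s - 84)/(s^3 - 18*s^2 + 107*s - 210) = (s - 2)/(s - 5)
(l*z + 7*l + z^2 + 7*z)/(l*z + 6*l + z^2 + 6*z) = (z + 7)/(z + 6)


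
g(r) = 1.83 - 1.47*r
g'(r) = -1.47000000000000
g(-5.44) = 9.83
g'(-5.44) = -1.47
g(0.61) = 0.93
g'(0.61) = -1.47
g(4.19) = -4.33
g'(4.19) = -1.47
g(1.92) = -0.99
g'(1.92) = -1.47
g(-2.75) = 5.87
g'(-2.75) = -1.47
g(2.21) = -1.42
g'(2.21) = -1.47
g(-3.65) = 7.20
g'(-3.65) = -1.47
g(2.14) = -1.32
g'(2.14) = -1.47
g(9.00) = -11.40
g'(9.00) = -1.47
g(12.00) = -15.81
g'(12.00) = -1.47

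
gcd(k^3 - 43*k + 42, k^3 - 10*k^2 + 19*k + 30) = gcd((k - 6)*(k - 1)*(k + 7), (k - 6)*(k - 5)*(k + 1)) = k - 6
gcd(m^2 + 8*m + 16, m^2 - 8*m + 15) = 1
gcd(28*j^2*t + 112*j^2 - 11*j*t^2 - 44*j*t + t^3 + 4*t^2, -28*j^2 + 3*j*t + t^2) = -4*j + t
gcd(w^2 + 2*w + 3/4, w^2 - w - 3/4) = w + 1/2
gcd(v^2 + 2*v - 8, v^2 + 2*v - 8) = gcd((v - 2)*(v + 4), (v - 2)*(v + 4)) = v^2 + 2*v - 8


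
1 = 1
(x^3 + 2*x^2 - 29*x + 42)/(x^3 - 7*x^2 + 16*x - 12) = (x + 7)/(x - 2)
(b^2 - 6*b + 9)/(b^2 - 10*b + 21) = (b - 3)/(b - 7)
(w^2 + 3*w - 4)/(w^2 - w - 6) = (-w^2 - 3*w + 4)/(-w^2 + w + 6)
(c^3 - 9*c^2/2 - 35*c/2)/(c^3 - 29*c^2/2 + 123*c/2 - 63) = c*(2*c + 5)/(2*c^2 - 15*c + 18)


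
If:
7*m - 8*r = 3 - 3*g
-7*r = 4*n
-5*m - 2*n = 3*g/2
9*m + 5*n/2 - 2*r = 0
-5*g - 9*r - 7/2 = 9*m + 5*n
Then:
No Solution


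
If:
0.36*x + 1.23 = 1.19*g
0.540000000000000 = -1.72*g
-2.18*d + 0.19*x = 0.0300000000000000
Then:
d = -0.40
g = -0.31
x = -4.45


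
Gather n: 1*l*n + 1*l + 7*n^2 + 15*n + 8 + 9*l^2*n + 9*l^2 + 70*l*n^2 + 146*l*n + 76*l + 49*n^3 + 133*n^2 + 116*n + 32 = 9*l^2 + 77*l + 49*n^3 + n^2*(70*l + 140) + n*(9*l^2 + 147*l + 131) + 40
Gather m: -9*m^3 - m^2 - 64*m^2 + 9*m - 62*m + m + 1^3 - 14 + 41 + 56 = -9*m^3 - 65*m^2 - 52*m + 84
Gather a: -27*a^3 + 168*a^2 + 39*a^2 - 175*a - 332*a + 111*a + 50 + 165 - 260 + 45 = -27*a^3 + 207*a^2 - 396*a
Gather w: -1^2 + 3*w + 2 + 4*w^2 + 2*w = 4*w^2 + 5*w + 1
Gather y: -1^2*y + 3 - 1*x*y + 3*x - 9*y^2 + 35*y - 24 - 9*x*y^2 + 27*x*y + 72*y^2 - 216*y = 3*x + y^2*(63 - 9*x) + y*(26*x - 182) - 21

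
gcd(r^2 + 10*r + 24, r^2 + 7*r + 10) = 1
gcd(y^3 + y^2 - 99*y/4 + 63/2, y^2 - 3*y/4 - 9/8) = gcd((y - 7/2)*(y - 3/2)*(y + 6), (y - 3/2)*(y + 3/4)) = y - 3/2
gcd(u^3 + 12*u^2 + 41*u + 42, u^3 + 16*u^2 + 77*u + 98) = u^2 + 9*u + 14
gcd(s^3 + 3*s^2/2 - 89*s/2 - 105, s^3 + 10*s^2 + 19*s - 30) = s + 6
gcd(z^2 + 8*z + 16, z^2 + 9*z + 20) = z + 4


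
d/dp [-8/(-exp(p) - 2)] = -8*exp(p)/(exp(p) + 2)^2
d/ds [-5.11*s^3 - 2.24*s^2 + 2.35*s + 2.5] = -15.33*s^2 - 4.48*s + 2.35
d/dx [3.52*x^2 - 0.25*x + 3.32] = 7.04*x - 0.25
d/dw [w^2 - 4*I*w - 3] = 2*w - 4*I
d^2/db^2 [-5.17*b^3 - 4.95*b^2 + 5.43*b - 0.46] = -31.02*b - 9.9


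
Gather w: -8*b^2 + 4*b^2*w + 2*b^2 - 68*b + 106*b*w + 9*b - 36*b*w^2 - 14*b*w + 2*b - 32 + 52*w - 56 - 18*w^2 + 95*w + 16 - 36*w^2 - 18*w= -6*b^2 - 57*b + w^2*(-36*b - 54) + w*(4*b^2 + 92*b + 129) - 72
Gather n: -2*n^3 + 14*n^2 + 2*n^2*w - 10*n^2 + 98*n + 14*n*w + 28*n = -2*n^3 + n^2*(2*w + 4) + n*(14*w + 126)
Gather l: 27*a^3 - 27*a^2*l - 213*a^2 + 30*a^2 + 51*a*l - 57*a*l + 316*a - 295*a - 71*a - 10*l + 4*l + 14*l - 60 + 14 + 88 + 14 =27*a^3 - 183*a^2 - 50*a + l*(-27*a^2 - 6*a + 8) + 56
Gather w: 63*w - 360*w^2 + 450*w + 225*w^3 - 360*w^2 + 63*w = 225*w^3 - 720*w^2 + 576*w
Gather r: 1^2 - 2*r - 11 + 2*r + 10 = 0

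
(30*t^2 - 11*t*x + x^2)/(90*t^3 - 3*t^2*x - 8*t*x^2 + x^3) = 1/(3*t + x)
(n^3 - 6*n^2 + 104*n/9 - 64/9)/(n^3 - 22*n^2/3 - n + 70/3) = (9*n^2 - 36*n + 32)/(3*(3*n^2 - 16*n - 35))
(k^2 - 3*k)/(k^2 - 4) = k*(k - 3)/(k^2 - 4)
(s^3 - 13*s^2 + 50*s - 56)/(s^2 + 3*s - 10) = (s^2 - 11*s + 28)/(s + 5)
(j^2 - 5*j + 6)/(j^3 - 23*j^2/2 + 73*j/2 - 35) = 2*(j - 3)/(2*j^2 - 19*j + 35)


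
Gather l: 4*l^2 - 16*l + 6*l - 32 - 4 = 4*l^2 - 10*l - 36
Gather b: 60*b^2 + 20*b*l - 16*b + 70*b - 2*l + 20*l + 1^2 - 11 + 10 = 60*b^2 + b*(20*l + 54) + 18*l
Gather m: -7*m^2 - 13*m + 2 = -7*m^2 - 13*m + 2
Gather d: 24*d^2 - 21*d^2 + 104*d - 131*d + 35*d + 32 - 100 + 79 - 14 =3*d^2 + 8*d - 3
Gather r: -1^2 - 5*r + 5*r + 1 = 0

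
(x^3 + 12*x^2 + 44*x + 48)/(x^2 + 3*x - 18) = (x^2 + 6*x + 8)/(x - 3)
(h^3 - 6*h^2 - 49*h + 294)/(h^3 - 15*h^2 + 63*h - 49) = (h^2 + h - 42)/(h^2 - 8*h + 7)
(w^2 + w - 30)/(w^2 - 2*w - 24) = (-w^2 - w + 30)/(-w^2 + 2*w + 24)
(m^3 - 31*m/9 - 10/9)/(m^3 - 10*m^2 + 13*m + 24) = (9*m^3 - 31*m - 10)/(9*(m^3 - 10*m^2 + 13*m + 24))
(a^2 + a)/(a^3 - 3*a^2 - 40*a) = (a + 1)/(a^2 - 3*a - 40)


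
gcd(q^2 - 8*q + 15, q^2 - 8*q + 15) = q^2 - 8*q + 15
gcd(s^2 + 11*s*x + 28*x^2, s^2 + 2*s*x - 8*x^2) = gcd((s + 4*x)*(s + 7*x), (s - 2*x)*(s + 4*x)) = s + 4*x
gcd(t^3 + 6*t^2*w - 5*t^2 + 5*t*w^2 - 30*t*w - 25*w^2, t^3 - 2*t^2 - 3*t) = 1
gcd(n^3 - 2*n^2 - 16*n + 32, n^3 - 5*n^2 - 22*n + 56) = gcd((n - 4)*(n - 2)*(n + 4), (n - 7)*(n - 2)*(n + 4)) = n^2 + 2*n - 8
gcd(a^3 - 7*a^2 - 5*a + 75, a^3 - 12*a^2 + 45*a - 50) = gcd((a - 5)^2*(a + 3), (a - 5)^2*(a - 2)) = a^2 - 10*a + 25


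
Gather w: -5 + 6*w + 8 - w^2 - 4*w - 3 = -w^2 + 2*w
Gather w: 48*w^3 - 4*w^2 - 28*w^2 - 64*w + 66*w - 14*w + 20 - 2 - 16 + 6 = 48*w^3 - 32*w^2 - 12*w + 8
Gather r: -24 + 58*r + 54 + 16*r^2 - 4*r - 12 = 16*r^2 + 54*r + 18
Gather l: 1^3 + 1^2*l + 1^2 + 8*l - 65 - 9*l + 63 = 0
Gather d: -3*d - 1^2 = -3*d - 1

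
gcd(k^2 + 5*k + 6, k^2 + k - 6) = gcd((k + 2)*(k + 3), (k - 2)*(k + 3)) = k + 3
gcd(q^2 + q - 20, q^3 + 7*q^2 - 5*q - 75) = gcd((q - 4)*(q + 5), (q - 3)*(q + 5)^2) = q + 5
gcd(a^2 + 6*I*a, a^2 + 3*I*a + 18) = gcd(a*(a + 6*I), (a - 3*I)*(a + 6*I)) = a + 6*I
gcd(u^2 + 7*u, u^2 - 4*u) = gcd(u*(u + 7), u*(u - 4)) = u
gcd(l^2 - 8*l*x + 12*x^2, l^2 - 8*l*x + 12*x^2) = l^2 - 8*l*x + 12*x^2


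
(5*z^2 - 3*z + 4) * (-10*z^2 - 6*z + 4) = -50*z^4 - 2*z^2 - 36*z + 16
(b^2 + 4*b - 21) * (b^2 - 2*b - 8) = b^4 + 2*b^3 - 37*b^2 + 10*b + 168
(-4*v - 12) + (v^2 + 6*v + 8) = v^2 + 2*v - 4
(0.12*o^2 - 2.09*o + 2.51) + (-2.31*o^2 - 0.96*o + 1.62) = -2.19*o^2 - 3.05*o + 4.13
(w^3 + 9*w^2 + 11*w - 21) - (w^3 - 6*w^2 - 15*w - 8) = 15*w^2 + 26*w - 13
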